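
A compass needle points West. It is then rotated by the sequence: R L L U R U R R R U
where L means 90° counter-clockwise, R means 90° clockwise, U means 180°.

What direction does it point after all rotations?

Answer: Final heading: North

Derivation:
Start: West
  R (right (90° clockwise)) -> North
  L (left (90° counter-clockwise)) -> West
  L (left (90° counter-clockwise)) -> South
  U (U-turn (180°)) -> North
  R (right (90° clockwise)) -> East
  U (U-turn (180°)) -> West
  R (right (90° clockwise)) -> North
  R (right (90° clockwise)) -> East
  R (right (90° clockwise)) -> South
  U (U-turn (180°)) -> North
Final: North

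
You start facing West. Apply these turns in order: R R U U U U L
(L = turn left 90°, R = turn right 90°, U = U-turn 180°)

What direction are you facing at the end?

Answer: Final heading: North

Derivation:
Start: West
  R (right (90° clockwise)) -> North
  R (right (90° clockwise)) -> East
  U (U-turn (180°)) -> West
  U (U-turn (180°)) -> East
  U (U-turn (180°)) -> West
  U (U-turn (180°)) -> East
  L (left (90° counter-clockwise)) -> North
Final: North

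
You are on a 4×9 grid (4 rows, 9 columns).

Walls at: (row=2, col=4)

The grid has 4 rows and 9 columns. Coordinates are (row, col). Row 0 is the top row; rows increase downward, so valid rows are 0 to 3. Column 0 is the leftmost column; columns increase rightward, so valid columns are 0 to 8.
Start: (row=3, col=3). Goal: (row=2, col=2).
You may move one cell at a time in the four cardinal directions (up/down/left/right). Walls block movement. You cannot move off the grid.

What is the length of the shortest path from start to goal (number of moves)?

BFS from (row=3, col=3) until reaching (row=2, col=2):
  Distance 0: (row=3, col=3)
  Distance 1: (row=2, col=3), (row=3, col=2), (row=3, col=4)
  Distance 2: (row=1, col=3), (row=2, col=2), (row=3, col=1), (row=3, col=5)  <- goal reached here
One shortest path (2 moves): (row=3, col=3) -> (row=3, col=2) -> (row=2, col=2)

Answer: Shortest path length: 2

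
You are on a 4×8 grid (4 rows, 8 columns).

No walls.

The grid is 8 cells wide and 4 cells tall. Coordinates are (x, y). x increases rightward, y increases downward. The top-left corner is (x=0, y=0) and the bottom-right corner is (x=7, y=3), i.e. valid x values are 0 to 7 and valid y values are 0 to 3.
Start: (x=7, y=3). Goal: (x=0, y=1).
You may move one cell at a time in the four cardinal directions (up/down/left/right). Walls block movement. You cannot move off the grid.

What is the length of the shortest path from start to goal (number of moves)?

BFS from (x=7, y=3) until reaching (x=0, y=1):
  Distance 0: (x=7, y=3)
  Distance 1: (x=7, y=2), (x=6, y=3)
  Distance 2: (x=7, y=1), (x=6, y=2), (x=5, y=3)
  Distance 3: (x=7, y=0), (x=6, y=1), (x=5, y=2), (x=4, y=3)
  Distance 4: (x=6, y=0), (x=5, y=1), (x=4, y=2), (x=3, y=3)
  Distance 5: (x=5, y=0), (x=4, y=1), (x=3, y=2), (x=2, y=3)
  Distance 6: (x=4, y=0), (x=3, y=1), (x=2, y=2), (x=1, y=3)
  Distance 7: (x=3, y=0), (x=2, y=1), (x=1, y=2), (x=0, y=3)
  Distance 8: (x=2, y=0), (x=1, y=1), (x=0, y=2)
  Distance 9: (x=1, y=0), (x=0, y=1)  <- goal reached here
One shortest path (9 moves): (x=7, y=3) -> (x=6, y=3) -> (x=5, y=3) -> (x=4, y=3) -> (x=3, y=3) -> (x=2, y=3) -> (x=1, y=3) -> (x=0, y=3) -> (x=0, y=2) -> (x=0, y=1)

Answer: Shortest path length: 9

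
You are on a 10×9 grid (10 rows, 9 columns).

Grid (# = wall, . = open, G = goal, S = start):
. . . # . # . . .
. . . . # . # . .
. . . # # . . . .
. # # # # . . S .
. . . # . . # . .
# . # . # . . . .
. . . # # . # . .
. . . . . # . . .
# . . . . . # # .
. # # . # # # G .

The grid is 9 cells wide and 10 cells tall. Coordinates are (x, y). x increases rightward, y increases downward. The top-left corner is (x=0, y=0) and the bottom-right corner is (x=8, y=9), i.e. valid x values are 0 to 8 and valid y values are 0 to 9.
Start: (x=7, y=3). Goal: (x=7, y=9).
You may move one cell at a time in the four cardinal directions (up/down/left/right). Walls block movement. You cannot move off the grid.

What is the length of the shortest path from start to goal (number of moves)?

Answer: Shortest path length: 8

Derivation:
BFS from (x=7, y=3) until reaching (x=7, y=9):
  Distance 0: (x=7, y=3)
  Distance 1: (x=7, y=2), (x=6, y=3), (x=8, y=3), (x=7, y=4)
  Distance 2: (x=7, y=1), (x=6, y=2), (x=8, y=2), (x=5, y=3), (x=8, y=4), (x=7, y=5)
  Distance 3: (x=7, y=0), (x=8, y=1), (x=5, y=2), (x=5, y=4), (x=6, y=5), (x=8, y=5), (x=7, y=6)
  Distance 4: (x=6, y=0), (x=8, y=0), (x=5, y=1), (x=4, y=4), (x=5, y=5), (x=8, y=6), (x=7, y=7)
  Distance 5: (x=5, y=6), (x=6, y=7), (x=8, y=7)
  Distance 6: (x=8, y=8)
  Distance 7: (x=8, y=9)
  Distance 8: (x=7, y=9)  <- goal reached here
One shortest path (8 moves): (x=7, y=3) -> (x=8, y=3) -> (x=8, y=4) -> (x=8, y=5) -> (x=8, y=6) -> (x=8, y=7) -> (x=8, y=8) -> (x=8, y=9) -> (x=7, y=9)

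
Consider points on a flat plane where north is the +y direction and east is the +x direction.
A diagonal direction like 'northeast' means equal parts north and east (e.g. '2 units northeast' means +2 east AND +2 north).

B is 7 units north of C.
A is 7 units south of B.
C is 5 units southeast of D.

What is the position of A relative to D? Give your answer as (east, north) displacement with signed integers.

Answer: A is at (east=5, north=-5) relative to D.

Derivation:
Place D at the origin (east=0, north=0).
  C is 5 units southeast of D: delta (east=+5, north=-5); C at (east=5, north=-5).
  B is 7 units north of C: delta (east=+0, north=+7); B at (east=5, north=2).
  A is 7 units south of B: delta (east=+0, north=-7); A at (east=5, north=-5).
Therefore A relative to D: (east=5, north=-5).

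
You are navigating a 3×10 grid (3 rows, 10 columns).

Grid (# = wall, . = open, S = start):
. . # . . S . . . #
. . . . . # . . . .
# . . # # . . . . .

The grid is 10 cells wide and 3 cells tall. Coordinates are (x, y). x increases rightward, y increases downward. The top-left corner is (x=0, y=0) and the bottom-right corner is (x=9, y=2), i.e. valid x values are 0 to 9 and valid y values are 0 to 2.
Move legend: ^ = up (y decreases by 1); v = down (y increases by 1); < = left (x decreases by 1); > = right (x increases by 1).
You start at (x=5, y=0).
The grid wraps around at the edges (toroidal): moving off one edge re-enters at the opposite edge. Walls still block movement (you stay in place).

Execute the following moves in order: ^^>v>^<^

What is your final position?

Answer: Final position: (x=6, y=1)

Derivation:
Start: (x=5, y=0)
  ^ (up): (x=5, y=0) -> (x=5, y=2)
  ^ (up): blocked, stay at (x=5, y=2)
  > (right): (x=5, y=2) -> (x=6, y=2)
  v (down): (x=6, y=2) -> (x=6, y=0)
  > (right): (x=6, y=0) -> (x=7, y=0)
  ^ (up): (x=7, y=0) -> (x=7, y=2)
  < (left): (x=7, y=2) -> (x=6, y=2)
  ^ (up): (x=6, y=2) -> (x=6, y=1)
Final: (x=6, y=1)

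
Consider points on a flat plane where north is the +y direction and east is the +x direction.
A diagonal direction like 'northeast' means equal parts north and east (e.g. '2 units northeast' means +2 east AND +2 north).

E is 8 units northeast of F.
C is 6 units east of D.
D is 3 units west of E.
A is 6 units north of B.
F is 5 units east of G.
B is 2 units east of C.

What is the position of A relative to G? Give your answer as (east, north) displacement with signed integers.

Answer: A is at (east=18, north=14) relative to G.

Derivation:
Place G at the origin (east=0, north=0).
  F is 5 units east of G: delta (east=+5, north=+0); F at (east=5, north=0).
  E is 8 units northeast of F: delta (east=+8, north=+8); E at (east=13, north=8).
  D is 3 units west of E: delta (east=-3, north=+0); D at (east=10, north=8).
  C is 6 units east of D: delta (east=+6, north=+0); C at (east=16, north=8).
  B is 2 units east of C: delta (east=+2, north=+0); B at (east=18, north=8).
  A is 6 units north of B: delta (east=+0, north=+6); A at (east=18, north=14).
Therefore A relative to G: (east=18, north=14).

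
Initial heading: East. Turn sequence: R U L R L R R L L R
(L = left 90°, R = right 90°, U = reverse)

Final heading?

Answer: Final heading: North

Derivation:
Start: East
  R (right (90° clockwise)) -> South
  U (U-turn (180°)) -> North
  L (left (90° counter-clockwise)) -> West
  R (right (90° clockwise)) -> North
  L (left (90° counter-clockwise)) -> West
  R (right (90° clockwise)) -> North
  R (right (90° clockwise)) -> East
  L (left (90° counter-clockwise)) -> North
  L (left (90° counter-clockwise)) -> West
  R (right (90° clockwise)) -> North
Final: North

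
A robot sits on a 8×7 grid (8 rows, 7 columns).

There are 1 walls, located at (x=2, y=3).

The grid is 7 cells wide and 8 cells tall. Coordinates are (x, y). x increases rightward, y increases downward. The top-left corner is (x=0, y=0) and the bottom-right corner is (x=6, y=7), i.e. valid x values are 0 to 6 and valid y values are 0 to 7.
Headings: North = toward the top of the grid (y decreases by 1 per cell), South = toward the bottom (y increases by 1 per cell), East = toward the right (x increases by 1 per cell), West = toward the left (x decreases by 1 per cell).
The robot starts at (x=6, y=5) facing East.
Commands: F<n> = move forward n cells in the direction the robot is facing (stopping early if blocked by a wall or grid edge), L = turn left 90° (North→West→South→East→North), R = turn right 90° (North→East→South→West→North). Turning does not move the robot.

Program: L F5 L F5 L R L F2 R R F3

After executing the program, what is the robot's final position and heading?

Start: (x=6, y=5), facing East
  L: turn left, now facing North
  F5: move forward 5, now at (x=6, y=0)
  L: turn left, now facing West
  F5: move forward 5, now at (x=1, y=0)
  L: turn left, now facing South
  R: turn right, now facing West
  L: turn left, now facing South
  F2: move forward 2, now at (x=1, y=2)
  R: turn right, now facing West
  R: turn right, now facing North
  F3: move forward 2/3 (blocked), now at (x=1, y=0)
Final: (x=1, y=0), facing North

Answer: Final position: (x=1, y=0), facing North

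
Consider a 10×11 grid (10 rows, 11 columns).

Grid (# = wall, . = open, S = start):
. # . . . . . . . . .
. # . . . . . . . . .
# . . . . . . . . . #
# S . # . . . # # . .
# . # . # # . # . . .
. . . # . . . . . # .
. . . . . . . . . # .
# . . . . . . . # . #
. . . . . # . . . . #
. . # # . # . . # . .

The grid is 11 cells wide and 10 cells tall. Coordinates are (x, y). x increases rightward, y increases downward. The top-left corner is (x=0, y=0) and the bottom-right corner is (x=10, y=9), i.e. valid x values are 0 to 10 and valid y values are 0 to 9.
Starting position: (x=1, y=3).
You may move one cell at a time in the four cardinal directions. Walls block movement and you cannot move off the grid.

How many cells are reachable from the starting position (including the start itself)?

Answer: Reachable cells: 82

Derivation:
BFS flood-fill from (x=1, y=3):
  Distance 0: (x=1, y=3)
  Distance 1: (x=1, y=2), (x=2, y=3), (x=1, y=4)
  Distance 2: (x=2, y=2), (x=1, y=5)
  Distance 3: (x=2, y=1), (x=3, y=2), (x=0, y=5), (x=2, y=5), (x=1, y=6)
  Distance 4: (x=2, y=0), (x=3, y=1), (x=4, y=2), (x=0, y=6), (x=2, y=6), (x=1, y=7)
  Distance 5: (x=3, y=0), (x=4, y=1), (x=5, y=2), (x=4, y=3), (x=3, y=6), (x=2, y=7), (x=1, y=8)
  Distance 6: (x=4, y=0), (x=5, y=1), (x=6, y=2), (x=5, y=3), (x=4, y=6), (x=3, y=7), (x=0, y=8), (x=2, y=8), (x=1, y=9)
  Distance 7: (x=5, y=0), (x=6, y=1), (x=7, y=2), (x=6, y=3), (x=4, y=5), (x=5, y=6), (x=4, y=7), (x=3, y=8), (x=0, y=9)
  Distance 8: (x=6, y=0), (x=7, y=1), (x=8, y=2), (x=6, y=4), (x=5, y=5), (x=6, y=6), (x=5, y=7), (x=4, y=8)
  Distance 9: (x=7, y=0), (x=8, y=1), (x=9, y=2), (x=6, y=5), (x=7, y=6), (x=6, y=7), (x=4, y=9)
  Distance 10: (x=8, y=0), (x=9, y=1), (x=9, y=3), (x=7, y=5), (x=8, y=6), (x=7, y=7), (x=6, y=8)
  Distance 11: (x=9, y=0), (x=10, y=1), (x=10, y=3), (x=9, y=4), (x=8, y=5), (x=7, y=8), (x=6, y=9)
  Distance 12: (x=10, y=0), (x=8, y=4), (x=10, y=4), (x=8, y=8), (x=7, y=9)
  Distance 13: (x=10, y=5), (x=9, y=8)
  Distance 14: (x=10, y=6), (x=9, y=7), (x=9, y=9)
  Distance 15: (x=10, y=9)
Total reachable: 82 (grid has 85 open cells total)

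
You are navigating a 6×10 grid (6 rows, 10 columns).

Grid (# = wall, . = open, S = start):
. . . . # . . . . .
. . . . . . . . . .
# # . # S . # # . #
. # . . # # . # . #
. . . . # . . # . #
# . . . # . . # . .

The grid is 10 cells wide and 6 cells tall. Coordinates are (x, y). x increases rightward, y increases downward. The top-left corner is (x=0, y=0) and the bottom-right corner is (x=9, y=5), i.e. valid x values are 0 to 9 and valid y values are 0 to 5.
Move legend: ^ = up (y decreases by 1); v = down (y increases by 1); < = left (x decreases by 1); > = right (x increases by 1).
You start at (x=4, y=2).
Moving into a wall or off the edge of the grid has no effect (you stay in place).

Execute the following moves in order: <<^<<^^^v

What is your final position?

Answer: Final position: (x=2, y=1)

Derivation:
Start: (x=4, y=2)
  < (left): blocked, stay at (x=4, y=2)
  < (left): blocked, stay at (x=4, y=2)
  ^ (up): (x=4, y=2) -> (x=4, y=1)
  < (left): (x=4, y=1) -> (x=3, y=1)
  < (left): (x=3, y=1) -> (x=2, y=1)
  ^ (up): (x=2, y=1) -> (x=2, y=0)
  ^ (up): blocked, stay at (x=2, y=0)
  ^ (up): blocked, stay at (x=2, y=0)
  v (down): (x=2, y=0) -> (x=2, y=1)
Final: (x=2, y=1)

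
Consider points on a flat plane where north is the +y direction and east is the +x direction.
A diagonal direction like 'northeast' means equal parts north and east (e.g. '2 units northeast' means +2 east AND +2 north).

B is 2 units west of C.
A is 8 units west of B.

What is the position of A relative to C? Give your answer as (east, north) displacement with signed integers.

Answer: A is at (east=-10, north=0) relative to C.

Derivation:
Place C at the origin (east=0, north=0).
  B is 2 units west of C: delta (east=-2, north=+0); B at (east=-2, north=0).
  A is 8 units west of B: delta (east=-8, north=+0); A at (east=-10, north=0).
Therefore A relative to C: (east=-10, north=0).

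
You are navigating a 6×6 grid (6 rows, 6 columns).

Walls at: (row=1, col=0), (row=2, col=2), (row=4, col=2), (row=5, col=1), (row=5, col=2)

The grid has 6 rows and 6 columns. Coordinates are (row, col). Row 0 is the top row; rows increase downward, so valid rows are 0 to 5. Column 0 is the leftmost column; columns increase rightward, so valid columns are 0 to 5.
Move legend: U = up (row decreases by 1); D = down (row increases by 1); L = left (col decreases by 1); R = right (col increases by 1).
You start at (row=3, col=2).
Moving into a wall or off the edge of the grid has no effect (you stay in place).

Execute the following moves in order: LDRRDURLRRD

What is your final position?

Answer: Final position: (row=4, col=3)

Derivation:
Start: (row=3, col=2)
  L (left): (row=3, col=2) -> (row=3, col=1)
  D (down): (row=3, col=1) -> (row=4, col=1)
  R (right): blocked, stay at (row=4, col=1)
  R (right): blocked, stay at (row=4, col=1)
  D (down): blocked, stay at (row=4, col=1)
  U (up): (row=4, col=1) -> (row=3, col=1)
  R (right): (row=3, col=1) -> (row=3, col=2)
  L (left): (row=3, col=2) -> (row=3, col=1)
  R (right): (row=3, col=1) -> (row=3, col=2)
  R (right): (row=3, col=2) -> (row=3, col=3)
  D (down): (row=3, col=3) -> (row=4, col=3)
Final: (row=4, col=3)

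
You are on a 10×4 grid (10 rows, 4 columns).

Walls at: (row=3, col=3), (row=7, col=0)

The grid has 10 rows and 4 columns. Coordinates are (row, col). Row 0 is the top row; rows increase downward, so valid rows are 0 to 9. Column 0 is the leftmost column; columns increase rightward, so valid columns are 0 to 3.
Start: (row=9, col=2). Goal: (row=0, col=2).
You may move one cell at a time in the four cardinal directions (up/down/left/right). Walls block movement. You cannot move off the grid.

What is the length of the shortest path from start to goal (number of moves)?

Answer: Shortest path length: 9

Derivation:
BFS from (row=9, col=2) until reaching (row=0, col=2):
  Distance 0: (row=9, col=2)
  Distance 1: (row=8, col=2), (row=9, col=1), (row=9, col=3)
  Distance 2: (row=7, col=2), (row=8, col=1), (row=8, col=3), (row=9, col=0)
  Distance 3: (row=6, col=2), (row=7, col=1), (row=7, col=3), (row=8, col=0)
  Distance 4: (row=5, col=2), (row=6, col=1), (row=6, col=3)
  Distance 5: (row=4, col=2), (row=5, col=1), (row=5, col=3), (row=6, col=0)
  Distance 6: (row=3, col=2), (row=4, col=1), (row=4, col=3), (row=5, col=0)
  Distance 7: (row=2, col=2), (row=3, col=1), (row=4, col=0)
  Distance 8: (row=1, col=2), (row=2, col=1), (row=2, col=3), (row=3, col=0)
  Distance 9: (row=0, col=2), (row=1, col=1), (row=1, col=3), (row=2, col=0)  <- goal reached here
One shortest path (9 moves): (row=9, col=2) -> (row=8, col=2) -> (row=7, col=2) -> (row=6, col=2) -> (row=5, col=2) -> (row=4, col=2) -> (row=3, col=2) -> (row=2, col=2) -> (row=1, col=2) -> (row=0, col=2)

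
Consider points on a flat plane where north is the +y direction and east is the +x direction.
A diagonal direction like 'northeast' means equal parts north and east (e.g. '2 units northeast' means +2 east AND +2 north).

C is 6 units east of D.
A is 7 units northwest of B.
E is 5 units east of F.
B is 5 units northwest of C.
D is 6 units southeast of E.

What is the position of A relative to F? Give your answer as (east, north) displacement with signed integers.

Place F at the origin (east=0, north=0).
  E is 5 units east of F: delta (east=+5, north=+0); E at (east=5, north=0).
  D is 6 units southeast of E: delta (east=+6, north=-6); D at (east=11, north=-6).
  C is 6 units east of D: delta (east=+6, north=+0); C at (east=17, north=-6).
  B is 5 units northwest of C: delta (east=-5, north=+5); B at (east=12, north=-1).
  A is 7 units northwest of B: delta (east=-7, north=+7); A at (east=5, north=6).
Therefore A relative to F: (east=5, north=6).

Answer: A is at (east=5, north=6) relative to F.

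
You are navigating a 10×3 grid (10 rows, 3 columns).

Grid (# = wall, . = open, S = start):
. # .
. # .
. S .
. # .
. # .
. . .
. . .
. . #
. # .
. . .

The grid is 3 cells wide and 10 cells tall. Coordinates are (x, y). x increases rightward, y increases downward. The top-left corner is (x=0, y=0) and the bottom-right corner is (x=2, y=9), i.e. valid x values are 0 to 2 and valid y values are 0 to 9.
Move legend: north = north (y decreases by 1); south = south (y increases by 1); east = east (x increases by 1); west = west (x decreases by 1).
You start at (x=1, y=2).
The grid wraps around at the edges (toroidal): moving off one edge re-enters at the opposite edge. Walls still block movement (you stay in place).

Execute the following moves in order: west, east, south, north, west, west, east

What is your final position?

Answer: Final position: (x=0, y=2)

Derivation:
Start: (x=1, y=2)
  west (west): (x=1, y=2) -> (x=0, y=2)
  east (east): (x=0, y=2) -> (x=1, y=2)
  south (south): blocked, stay at (x=1, y=2)
  north (north): blocked, stay at (x=1, y=2)
  west (west): (x=1, y=2) -> (x=0, y=2)
  west (west): (x=0, y=2) -> (x=2, y=2)
  east (east): (x=2, y=2) -> (x=0, y=2)
Final: (x=0, y=2)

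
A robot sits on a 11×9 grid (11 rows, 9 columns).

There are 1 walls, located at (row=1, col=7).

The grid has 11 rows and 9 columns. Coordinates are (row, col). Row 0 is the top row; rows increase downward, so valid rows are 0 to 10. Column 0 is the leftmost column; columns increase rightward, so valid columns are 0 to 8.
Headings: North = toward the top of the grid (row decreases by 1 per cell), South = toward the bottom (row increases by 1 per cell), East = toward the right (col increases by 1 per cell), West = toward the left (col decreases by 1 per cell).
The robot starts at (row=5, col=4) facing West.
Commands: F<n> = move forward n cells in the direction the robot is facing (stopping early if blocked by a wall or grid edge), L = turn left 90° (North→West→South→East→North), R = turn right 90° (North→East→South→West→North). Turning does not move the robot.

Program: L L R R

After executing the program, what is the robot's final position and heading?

Start: (row=5, col=4), facing West
  L: turn left, now facing South
  L: turn left, now facing East
  R: turn right, now facing South
  R: turn right, now facing West
Final: (row=5, col=4), facing West

Answer: Final position: (row=5, col=4), facing West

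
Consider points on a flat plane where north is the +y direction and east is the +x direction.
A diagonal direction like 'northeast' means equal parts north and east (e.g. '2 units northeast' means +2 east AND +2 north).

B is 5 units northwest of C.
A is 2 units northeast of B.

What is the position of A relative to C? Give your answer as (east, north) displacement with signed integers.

Answer: A is at (east=-3, north=7) relative to C.

Derivation:
Place C at the origin (east=0, north=0).
  B is 5 units northwest of C: delta (east=-5, north=+5); B at (east=-5, north=5).
  A is 2 units northeast of B: delta (east=+2, north=+2); A at (east=-3, north=7).
Therefore A relative to C: (east=-3, north=7).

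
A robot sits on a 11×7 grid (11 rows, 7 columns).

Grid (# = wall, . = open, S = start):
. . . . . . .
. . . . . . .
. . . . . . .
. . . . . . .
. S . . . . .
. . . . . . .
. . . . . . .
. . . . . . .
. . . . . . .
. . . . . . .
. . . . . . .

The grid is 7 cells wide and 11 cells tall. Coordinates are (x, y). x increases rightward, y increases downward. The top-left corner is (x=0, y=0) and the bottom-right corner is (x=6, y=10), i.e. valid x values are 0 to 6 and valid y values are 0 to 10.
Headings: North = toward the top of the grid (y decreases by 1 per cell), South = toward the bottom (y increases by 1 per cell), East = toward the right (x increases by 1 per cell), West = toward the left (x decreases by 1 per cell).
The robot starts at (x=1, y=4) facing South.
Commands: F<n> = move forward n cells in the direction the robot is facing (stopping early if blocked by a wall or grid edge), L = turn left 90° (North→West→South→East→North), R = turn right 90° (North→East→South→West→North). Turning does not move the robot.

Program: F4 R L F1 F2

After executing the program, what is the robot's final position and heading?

Start: (x=1, y=4), facing South
  F4: move forward 4, now at (x=1, y=8)
  R: turn right, now facing West
  L: turn left, now facing South
  F1: move forward 1, now at (x=1, y=9)
  F2: move forward 1/2 (blocked), now at (x=1, y=10)
Final: (x=1, y=10), facing South

Answer: Final position: (x=1, y=10), facing South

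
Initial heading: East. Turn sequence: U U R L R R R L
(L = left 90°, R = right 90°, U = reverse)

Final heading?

Start: East
  U (U-turn (180°)) -> West
  U (U-turn (180°)) -> East
  R (right (90° clockwise)) -> South
  L (left (90° counter-clockwise)) -> East
  R (right (90° clockwise)) -> South
  R (right (90° clockwise)) -> West
  R (right (90° clockwise)) -> North
  L (left (90° counter-clockwise)) -> West
Final: West

Answer: Final heading: West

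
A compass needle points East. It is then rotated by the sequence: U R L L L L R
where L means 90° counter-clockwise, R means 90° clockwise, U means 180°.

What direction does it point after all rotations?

Answer: Final heading: East

Derivation:
Start: East
  U (U-turn (180°)) -> West
  R (right (90° clockwise)) -> North
  L (left (90° counter-clockwise)) -> West
  L (left (90° counter-clockwise)) -> South
  L (left (90° counter-clockwise)) -> East
  L (left (90° counter-clockwise)) -> North
  R (right (90° clockwise)) -> East
Final: East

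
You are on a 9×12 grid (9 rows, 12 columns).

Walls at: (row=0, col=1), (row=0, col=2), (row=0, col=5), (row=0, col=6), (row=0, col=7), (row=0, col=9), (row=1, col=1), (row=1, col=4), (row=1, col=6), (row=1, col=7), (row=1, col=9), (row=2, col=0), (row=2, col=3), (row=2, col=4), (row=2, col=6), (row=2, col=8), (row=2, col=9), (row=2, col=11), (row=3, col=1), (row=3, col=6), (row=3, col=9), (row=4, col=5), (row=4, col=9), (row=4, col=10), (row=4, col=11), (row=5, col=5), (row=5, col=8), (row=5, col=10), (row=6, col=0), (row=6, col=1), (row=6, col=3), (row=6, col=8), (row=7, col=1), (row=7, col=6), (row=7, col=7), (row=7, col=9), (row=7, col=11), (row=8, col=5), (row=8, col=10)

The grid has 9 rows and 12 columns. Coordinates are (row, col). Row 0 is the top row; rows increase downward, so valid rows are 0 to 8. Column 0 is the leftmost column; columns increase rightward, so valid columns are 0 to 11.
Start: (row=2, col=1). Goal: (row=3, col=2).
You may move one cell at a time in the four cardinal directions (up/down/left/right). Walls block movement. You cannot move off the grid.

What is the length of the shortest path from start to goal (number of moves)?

Answer: Shortest path length: 2

Derivation:
BFS from (row=2, col=1) until reaching (row=3, col=2):
  Distance 0: (row=2, col=1)
  Distance 1: (row=2, col=2)
  Distance 2: (row=1, col=2), (row=3, col=2)  <- goal reached here
One shortest path (2 moves): (row=2, col=1) -> (row=2, col=2) -> (row=3, col=2)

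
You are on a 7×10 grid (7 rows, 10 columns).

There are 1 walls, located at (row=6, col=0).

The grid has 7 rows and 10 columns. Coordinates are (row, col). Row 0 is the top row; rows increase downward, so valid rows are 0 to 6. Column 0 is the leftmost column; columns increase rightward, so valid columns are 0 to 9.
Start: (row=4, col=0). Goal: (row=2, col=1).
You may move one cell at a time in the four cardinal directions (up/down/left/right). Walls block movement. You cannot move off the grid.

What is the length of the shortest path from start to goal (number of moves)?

BFS from (row=4, col=0) until reaching (row=2, col=1):
  Distance 0: (row=4, col=0)
  Distance 1: (row=3, col=0), (row=4, col=1), (row=5, col=0)
  Distance 2: (row=2, col=0), (row=3, col=1), (row=4, col=2), (row=5, col=1)
  Distance 3: (row=1, col=0), (row=2, col=1), (row=3, col=2), (row=4, col=3), (row=5, col=2), (row=6, col=1)  <- goal reached here
One shortest path (3 moves): (row=4, col=0) -> (row=4, col=1) -> (row=3, col=1) -> (row=2, col=1)

Answer: Shortest path length: 3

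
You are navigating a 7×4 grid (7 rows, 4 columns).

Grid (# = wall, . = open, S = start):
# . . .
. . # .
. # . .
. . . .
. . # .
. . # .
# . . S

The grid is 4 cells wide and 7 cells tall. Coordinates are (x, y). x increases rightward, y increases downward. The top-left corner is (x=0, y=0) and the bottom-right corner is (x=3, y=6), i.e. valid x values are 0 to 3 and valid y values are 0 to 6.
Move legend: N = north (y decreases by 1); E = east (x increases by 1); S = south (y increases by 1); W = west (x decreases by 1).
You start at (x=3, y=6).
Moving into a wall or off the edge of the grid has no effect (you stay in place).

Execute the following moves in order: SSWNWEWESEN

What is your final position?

Start: (x=3, y=6)
  S (south): blocked, stay at (x=3, y=6)
  S (south): blocked, stay at (x=3, y=6)
  W (west): (x=3, y=6) -> (x=2, y=6)
  N (north): blocked, stay at (x=2, y=6)
  W (west): (x=2, y=6) -> (x=1, y=6)
  E (east): (x=1, y=6) -> (x=2, y=6)
  W (west): (x=2, y=6) -> (x=1, y=6)
  E (east): (x=1, y=6) -> (x=2, y=6)
  S (south): blocked, stay at (x=2, y=6)
  E (east): (x=2, y=6) -> (x=3, y=6)
  N (north): (x=3, y=6) -> (x=3, y=5)
Final: (x=3, y=5)

Answer: Final position: (x=3, y=5)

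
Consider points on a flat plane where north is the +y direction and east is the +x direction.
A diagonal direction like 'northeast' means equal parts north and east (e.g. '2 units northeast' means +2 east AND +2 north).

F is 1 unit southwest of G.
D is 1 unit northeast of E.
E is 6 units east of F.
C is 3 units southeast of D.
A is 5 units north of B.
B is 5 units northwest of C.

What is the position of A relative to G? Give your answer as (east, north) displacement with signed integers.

Answer: A is at (east=4, north=7) relative to G.

Derivation:
Place G at the origin (east=0, north=0).
  F is 1 unit southwest of G: delta (east=-1, north=-1); F at (east=-1, north=-1).
  E is 6 units east of F: delta (east=+6, north=+0); E at (east=5, north=-1).
  D is 1 unit northeast of E: delta (east=+1, north=+1); D at (east=6, north=0).
  C is 3 units southeast of D: delta (east=+3, north=-3); C at (east=9, north=-3).
  B is 5 units northwest of C: delta (east=-5, north=+5); B at (east=4, north=2).
  A is 5 units north of B: delta (east=+0, north=+5); A at (east=4, north=7).
Therefore A relative to G: (east=4, north=7).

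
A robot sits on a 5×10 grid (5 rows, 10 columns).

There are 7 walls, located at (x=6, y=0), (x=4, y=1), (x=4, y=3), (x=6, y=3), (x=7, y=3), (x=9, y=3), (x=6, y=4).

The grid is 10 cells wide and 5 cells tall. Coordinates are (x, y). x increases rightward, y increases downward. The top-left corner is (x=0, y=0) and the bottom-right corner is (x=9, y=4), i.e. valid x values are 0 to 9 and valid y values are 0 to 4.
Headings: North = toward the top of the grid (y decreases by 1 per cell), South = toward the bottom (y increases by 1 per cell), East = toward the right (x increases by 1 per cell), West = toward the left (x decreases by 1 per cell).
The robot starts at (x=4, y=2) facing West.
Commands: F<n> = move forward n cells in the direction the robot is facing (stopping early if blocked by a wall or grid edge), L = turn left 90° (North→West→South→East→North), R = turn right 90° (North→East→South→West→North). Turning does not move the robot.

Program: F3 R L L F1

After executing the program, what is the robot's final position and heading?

Start: (x=4, y=2), facing West
  F3: move forward 3, now at (x=1, y=2)
  R: turn right, now facing North
  L: turn left, now facing West
  L: turn left, now facing South
  F1: move forward 1, now at (x=1, y=3)
Final: (x=1, y=3), facing South

Answer: Final position: (x=1, y=3), facing South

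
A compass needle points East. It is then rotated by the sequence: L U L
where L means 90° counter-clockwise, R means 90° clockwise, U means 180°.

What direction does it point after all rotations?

Start: East
  L (left (90° counter-clockwise)) -> North
  U (U-turn (180°)) -> South
  L (left (90° counter-clockwise)) -> East
Final: East

Answer: Final heading: East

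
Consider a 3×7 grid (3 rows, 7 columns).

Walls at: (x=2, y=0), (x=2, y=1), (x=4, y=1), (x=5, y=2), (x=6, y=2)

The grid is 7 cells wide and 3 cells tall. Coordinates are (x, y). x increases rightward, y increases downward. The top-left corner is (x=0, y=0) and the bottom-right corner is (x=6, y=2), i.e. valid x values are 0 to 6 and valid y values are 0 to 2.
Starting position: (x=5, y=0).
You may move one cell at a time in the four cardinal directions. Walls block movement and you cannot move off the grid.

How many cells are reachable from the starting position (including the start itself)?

Answer: Reachable cells: 16

Derivation:
BFS flood-fill from (x=5, y=0):
  Distance 0: (x=5, y=0)
  Distance 1: (x=4, y=0), (x=6, y=0), (x=5, y=1)
  Distance 2: (x=3, y=0), (x=6, y=1)
  Distance 3: (x=3, y=1)
  Distance 4: (x=3, y=2)
  Distance 5: (x=2, y=2), (x=4, y=2)
  Distance 6: (x=1, y=2)
  Distance 7: (x=1, y=1), (x=0, y=2)
  Distance 8: (x=1, y=0), (x=0, y=1)
  Distance 9: (x=0, y=0)
Total reachable: 16 (grid has 16 open cells total)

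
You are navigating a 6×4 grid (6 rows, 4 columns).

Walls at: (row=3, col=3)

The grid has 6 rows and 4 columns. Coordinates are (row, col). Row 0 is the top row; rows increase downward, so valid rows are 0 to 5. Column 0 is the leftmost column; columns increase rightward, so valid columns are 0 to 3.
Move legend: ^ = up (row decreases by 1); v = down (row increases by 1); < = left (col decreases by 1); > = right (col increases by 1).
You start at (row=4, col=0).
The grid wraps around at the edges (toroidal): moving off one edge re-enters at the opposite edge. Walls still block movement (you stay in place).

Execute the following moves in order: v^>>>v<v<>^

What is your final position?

Answer: Final position: (row=5, col=2)

Derivation:
Start: (row=4, col=0)
  v (down): (row=4, col=0) -> (row=5, col=0)
  ^ (up): (row=5, col=0) -> (row=4, col=0)
  > (right): (row=4, col=0) -> (row=4, col=1)
  > (right): (row=4, col=1) -> (row=4, col=2)
  > (right): (row=4, col=2) -> (row=4, col=3)
  v (down): (row=4, col=3) -> (row=5, col=3)
  < (left): (row=5, col=3) -> (row=5, col=2)
  v (down): (row=5, col=2) -> (row=0, col=2)
  < (left): (row=0, col=2) -> (row=0, col=1)
  > (right): (row=0, col=1) -> (row=0, col=2)
  ^ (up): (row=0, col=2) -> (row=5, col=2)
Final: (row=5, col=2)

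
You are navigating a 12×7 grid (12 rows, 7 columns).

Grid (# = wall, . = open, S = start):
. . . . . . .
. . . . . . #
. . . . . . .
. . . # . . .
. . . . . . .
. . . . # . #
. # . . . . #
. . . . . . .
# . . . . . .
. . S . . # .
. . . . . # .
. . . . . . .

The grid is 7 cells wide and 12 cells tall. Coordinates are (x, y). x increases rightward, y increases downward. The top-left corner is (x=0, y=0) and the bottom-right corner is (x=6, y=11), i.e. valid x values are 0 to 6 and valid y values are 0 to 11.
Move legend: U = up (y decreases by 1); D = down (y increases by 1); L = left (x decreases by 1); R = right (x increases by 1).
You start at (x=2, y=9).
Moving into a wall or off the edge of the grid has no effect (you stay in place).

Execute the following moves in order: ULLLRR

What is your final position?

Answer: Final position: (x=3, y=8)

Derivation:
Start: (x=2, y=9)
  U (up): (x=2, y=9) -> (x=2, y=8)
  L (left): (x=2, y=8) -> (x=1, y=8)
  L (left): blocked, stay at (x=1, y=8)
  L (left): blocked, stay at (x=1, y=8)
  R (right): (x=1, y=8) -> (x=2, y=8)
  R (right): (x=2, y=8) -> (x=3, y=8)
Final: (x=3, y=8)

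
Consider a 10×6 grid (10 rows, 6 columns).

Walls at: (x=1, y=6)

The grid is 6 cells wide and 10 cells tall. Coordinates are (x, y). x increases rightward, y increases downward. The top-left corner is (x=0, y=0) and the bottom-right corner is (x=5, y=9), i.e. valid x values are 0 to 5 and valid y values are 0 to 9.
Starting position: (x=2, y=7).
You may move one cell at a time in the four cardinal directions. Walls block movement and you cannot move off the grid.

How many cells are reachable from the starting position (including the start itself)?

BFS flood-fill from (x=2, y=7):
  Distance 0: (x=2, y=7)
  Distance 1: (x=2, y=6), (x=1, y=7), (x=3, y=7), (x=2, y=8)
  Distance 2: (x=2, y=5), (x=3, y=6), (x=0, y=7), (x=4, y=7), (x=1, y=8), (x=3, y=8), (x=2, y=9)
  Distance 3: (x=2, y=4), (x=1, y=5), (x=3, y=5), (x=0, y=6), (x=4, y=6), (x=5, y=7), (x=0, y=8), (x=4, y=8), (x=1, y=9), (x=3, y=9)
  Distance 4: (x=2, y=3), (x=1, y=4), (x=3, y=4), (x=0, y=5), (x=4, y=5), (x=5, y=6), (x=5, y=8), (x=0, y=9), (x=4, y=9)
  Distance 5: (x=2, y=2), (x=1, y=3), (x=3, y=3), (x=0, y=4), (x=4, y=4), (x=5, y=5), (x=5, y=9)
  Distance 6: (x=2, y=1), (x=1, y=2), (x=3, y=2), (x=0, y=3), (x=4, y=3), (x=5, y=4)
  Distance 7: (x=2, y=0), (x=1, y=1), (x=3, y=1), (x=0, y=2), (x=4, y=2), (x=5, y=3)
  Distance 8: (x=1, y=0), (x=3, y=0), (x=0, y=1), (x=4, y=1), (x=5, y=2)
  Distance 9: (x=0, y=0), (x=4, y=0), (x=5, y=1)
  Distance 10: (x=5, y=0)
Total reachable: 59 (grid has 59 open cells total)

Answer: Reachable cells: 59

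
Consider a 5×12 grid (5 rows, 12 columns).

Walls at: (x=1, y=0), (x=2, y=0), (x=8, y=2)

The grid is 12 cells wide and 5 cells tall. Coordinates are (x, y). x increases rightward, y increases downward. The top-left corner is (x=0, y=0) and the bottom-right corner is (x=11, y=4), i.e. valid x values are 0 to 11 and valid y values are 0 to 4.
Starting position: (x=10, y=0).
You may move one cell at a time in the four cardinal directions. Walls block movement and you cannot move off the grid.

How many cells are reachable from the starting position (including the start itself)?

Answer: Reachable cells: 57

Derivation:
BFS flood-fill from (x=10, y=0):
  Distance 0: (x=10, y=0)
  Distance 1: (x=9, y=0), (x=11, y=0), (x=10, y=1)
  Distance 2: (x=8, y=0), (x=9, y=1), (x=11, y=1), (x=10, y=2)
  Distance 3: (x=7, y=0), (x=8, y=1), (x=9, y=2), (x=11, y=2), (x=10, y=3)
  Distance 4: (x=6, y=0), (x=7, y=1), (x=9, y=3), (x=11, y=3), (x=10, y=4)
  Distance 5: (x=5, y=0), (x=6, y=1), (x=7, y=2), (x=8, y=3), (x=9, y=4), (x=11, y=4)
  Distance 6: (x=4, y=0), (x=5, y=1), (x=6, y=2), (x=7, y=3), (x=8, y=4)
  Distance 7: (x=3, y=0), (x=4, y=1), (x=5, y=2), (x=6, y=3), (x=7, y=4)
  Distance 8: (x=3, y=1), (x=4, y=2), (x=5, y=3), (x=6, y=4)
  Distance 9: (x=2, y=1), (x=3, y=2), (x=4, y=3), (x=5, y=4)
  Distance 10: (x=1, y=1), (x=2, y=2), (x=3, y=3), (x=4, y=4)
  Distance 11: (x=0, y=1), (x=1, y=2), (x=2, y=3), (x=3, y=4)
  Distance 12: (x=0, y=0), (x=0, y=2), (x=1, y=3), (x=2, y=4)
  Distance 13: (x=0, y=3), (x=1, y=4)
  Distance 14: (x=0, y=4)
Total reachable: 57 (grid has 57 open cells total)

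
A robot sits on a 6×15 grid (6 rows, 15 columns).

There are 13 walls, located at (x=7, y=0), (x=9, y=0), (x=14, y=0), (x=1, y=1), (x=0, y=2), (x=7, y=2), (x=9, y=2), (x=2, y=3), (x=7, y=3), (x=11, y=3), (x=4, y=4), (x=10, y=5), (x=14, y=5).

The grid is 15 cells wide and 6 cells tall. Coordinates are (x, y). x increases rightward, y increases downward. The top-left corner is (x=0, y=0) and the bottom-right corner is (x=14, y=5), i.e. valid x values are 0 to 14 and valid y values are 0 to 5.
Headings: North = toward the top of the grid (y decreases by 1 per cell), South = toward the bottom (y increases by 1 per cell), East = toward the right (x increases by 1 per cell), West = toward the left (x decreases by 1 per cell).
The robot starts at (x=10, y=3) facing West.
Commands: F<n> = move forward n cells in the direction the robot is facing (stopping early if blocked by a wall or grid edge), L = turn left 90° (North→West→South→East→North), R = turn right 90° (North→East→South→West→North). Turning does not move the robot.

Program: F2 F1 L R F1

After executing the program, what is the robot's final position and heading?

Answer: Final position: (x=8, y=3), facing West

Derivation:
Start: (x=10, y=3), facing West
  F2: move forward 2, now at (x=8, y=3)
  F1: move forward 0/1 (blocked), now at (x=8, y=3)
  L: turn left, now facing South
  R: turn right, now facing West
  F1: move forward 0/1 (blocked), now at (x=8, y=3)
Final: (x=8, y=3), facing West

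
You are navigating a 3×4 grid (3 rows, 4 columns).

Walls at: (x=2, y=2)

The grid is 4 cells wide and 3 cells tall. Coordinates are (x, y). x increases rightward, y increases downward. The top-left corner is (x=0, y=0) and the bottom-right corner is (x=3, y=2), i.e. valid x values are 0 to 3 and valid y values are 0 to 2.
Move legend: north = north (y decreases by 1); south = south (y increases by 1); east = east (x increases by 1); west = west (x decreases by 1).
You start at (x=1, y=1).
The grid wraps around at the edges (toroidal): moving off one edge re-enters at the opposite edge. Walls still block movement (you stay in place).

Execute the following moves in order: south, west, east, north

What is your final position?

Answer: Final position: (x=1, y=1)

Derivation:
Start: (x=1, y=1)
  south (south): (x=1, y=1) -> (x=1, y=2)
  west (west): (x=1, y=2) -> (x=0, y=2)
  east (east): (x=0, y=2) -> (x=1, y=2)
  north (north): (x=1, y=2) -> (x=1, y=1)
Final: (x=1, y=1)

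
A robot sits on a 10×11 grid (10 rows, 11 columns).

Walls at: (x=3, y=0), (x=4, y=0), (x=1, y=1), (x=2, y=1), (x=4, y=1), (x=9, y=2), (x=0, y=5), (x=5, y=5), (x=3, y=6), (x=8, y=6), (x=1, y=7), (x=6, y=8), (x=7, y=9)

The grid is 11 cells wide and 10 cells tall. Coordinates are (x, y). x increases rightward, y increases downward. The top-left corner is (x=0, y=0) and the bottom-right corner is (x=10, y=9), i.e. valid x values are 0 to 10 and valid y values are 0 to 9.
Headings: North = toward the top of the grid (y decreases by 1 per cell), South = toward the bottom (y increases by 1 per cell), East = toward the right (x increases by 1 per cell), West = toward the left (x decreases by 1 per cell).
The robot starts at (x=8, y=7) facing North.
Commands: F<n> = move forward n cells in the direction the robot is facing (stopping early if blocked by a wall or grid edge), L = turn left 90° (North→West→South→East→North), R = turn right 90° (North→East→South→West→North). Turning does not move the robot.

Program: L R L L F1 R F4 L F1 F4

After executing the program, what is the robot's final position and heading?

Start: (x=8, y=7), facing North
  L: turn left, now facing West
  R: turn right, now facing North
  L: turn left, now facing West
  L: turn left, now facing South
  F1: move forward 1, now at (x=8, y=8)
  R: turn right, now facing West
  F4: move forward 1/4 (blocked), now at (x=7, y=8)
  L: turn left, now facing South
  F1: move forward 0/1 (blocked), now at (x=7, y=8)
  F4: move forward 0/4 (blocked), now at (x=7, y=8)
Final: (x=7, y=8), facing South

Answer: Final position: (x=7, y=8), facing South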